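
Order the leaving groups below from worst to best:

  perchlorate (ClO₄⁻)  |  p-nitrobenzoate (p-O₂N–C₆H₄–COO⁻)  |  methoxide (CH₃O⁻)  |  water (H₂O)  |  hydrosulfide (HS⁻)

The more stable X⁻ (or X) is on its own — i.e. the weaker a base it is — the better a leaving group it makes.
perchlorate (ClO₄⁻): pKₐ(HClO₄) ≈ -10
water (H₂O): pKₐ(H₃O⁺) ≈ -1.7 — neutral; leaves from a protonated alcohol (R–OH₂⁺)
p-nitrobenzoate (p-O₂N–C₆H₄–COO⁻): pKₐ(p-nitrobenzoic acid) ≈ 3.4
hydrosulfide (HS⁻): pKₐ(H₂S) ≈ 7 — larger and more polarisable than the oxygen analogue
methoxide (CH₃O⁻): pKₐ(CH₃OH) ≈ 15.5 — strong base; alkoxides do not leave unassisted
Reversing gives the worst-to-best order requested.

methoxide (CH₃O⁻) < hydrosulfide (HS⁻) < p-nitrobenzoate (p-O₂N–C₆H₄–COO⁻) < water (H₂O) < perchlorate (ClO₄⁻)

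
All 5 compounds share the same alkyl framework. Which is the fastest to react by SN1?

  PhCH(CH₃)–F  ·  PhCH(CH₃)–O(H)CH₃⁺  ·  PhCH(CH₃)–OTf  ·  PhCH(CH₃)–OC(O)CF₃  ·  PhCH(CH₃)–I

PhCH(CH₃)–OTf

With the same alkyl group throughout, only the leaving group differentiates the rates.
Leaving-group ability tracks the stability of the departed species; conjugate-acid pKₐ is the usual yardstick (lower pKₐ → better LG).
PhCH(CH₃)–OTf loses OTf⁻: pKₐ(CF₃SO₃H (triflic acid)) ≈ -14
PhCH(CH₃)–I loses I⁻: pKₐ(HI) ≈ -10
PhCH(CH₃)–O(H)CH₃⁺ loses R'OH: pKₐ(R'OH₂⁺) ≈ -2.4
PhCH(CH₃)–OC(O)CF₃ loses CF₃COO⁻: pKₐ(CF₃COOH) ≈ 0.2
PhCH(CH₃)–F loses F⁻: pKₐ(HF) ≈ 3.2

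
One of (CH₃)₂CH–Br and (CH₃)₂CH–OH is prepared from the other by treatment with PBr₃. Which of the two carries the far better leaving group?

(CH₃)₂CH–Br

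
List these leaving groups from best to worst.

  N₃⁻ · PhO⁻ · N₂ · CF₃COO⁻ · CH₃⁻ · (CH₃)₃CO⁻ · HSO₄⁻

The more stable X⁻ (or X) is on its own — i.e. the weaker a base it is — the better a leaving group it makes.
N₂: no meaningful conjugate acid; N₂ departs as an exceptionally stable neutral molecule
HSO₄⁻: pKₐ(H₂SO₄) ≈ -3
CF₃COO⁻: pKₐ(CF₃COOH) ≈ 0.2
N₃⁻: pKₐ(HN₃) ≈ 4.7
PhO⁻: pKₐ(C₆H₅OH (phenol)) ≈ 10
(CH₃)₃CO⁻: pKₐ(t-BuOH) ≈ 18
CH₃⁻: pKₐ(CH₄) ≈ 48

N₂ > HSO₄⁻ > CF₃COO⁻ > N₃⁻ > PhO⁻ > (CH₃)₃CO⁻ > CH₃⁻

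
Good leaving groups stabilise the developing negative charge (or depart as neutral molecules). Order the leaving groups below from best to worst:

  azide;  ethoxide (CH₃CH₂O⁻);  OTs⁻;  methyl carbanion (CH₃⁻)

OTs⁻ > azide > ethoxide (CH₃CH₂O⁻) > methyl carbanion (CH₃⁻)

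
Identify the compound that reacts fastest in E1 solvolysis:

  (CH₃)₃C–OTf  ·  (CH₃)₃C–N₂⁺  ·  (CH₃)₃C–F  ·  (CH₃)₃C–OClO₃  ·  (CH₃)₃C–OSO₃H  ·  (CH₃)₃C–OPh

Identical carbon frameworks mean the comparison reduces to leaving-group quality.
A good leaving group is a weak base: the lower the pKₐ of its conjugate acid, the more readily it departs.
(CH₃)₃C–N₂⁺ loses N₂: no meaningful conjugate acid; N₂ departs as an exceptionally stable neutral molecule
(CH₃)₃C–OTf loses OTf⁻: pKₐ(CF₃SO₃H (triflic acid)) ≈ -14
(CH₃)₃C–OClO₃ loses ClO₄⁻: pKₐ(HClO₄) ≈ -10
(CH₃)₃C–OSO₃H loses HSO₄⁻: pKₐ(H₂SO₄) ≈ -3
(CH₃)₃C–F loses F⁻: pKₐ(HF) ≈ 3.2
(CH₃)₃C–OPh loses PhO⁻: pKₐ(C₆H₅OH (phenol)) ≈ 10

(CH₃)₃C–N₂⁺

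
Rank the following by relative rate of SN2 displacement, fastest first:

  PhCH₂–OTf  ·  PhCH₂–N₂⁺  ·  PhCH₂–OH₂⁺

With the same alkyl group throughout, only the leaving group differentiates the rates.
A good leaving group is a weak base: the lower the pKₐ of its conjugate acid, the more readily it departs.
PhCH₂–N₂⁺ loses N₂: no meaningful conjugate acid; N₂ departs as an exceptionally stable neutral molecule
PhCH₂–OTf loses OTf⁻: pKₐ(CF₃SO₃H (triflic acid)) ≈ -14
PhCH₂–OH₂⁺ loses H₂O: pKₐ(H₃O⁺) ≈ -1.7

PhCH₂–N₂⁺ > PhCH₂–OTf > PhCH₂–OH₂⁺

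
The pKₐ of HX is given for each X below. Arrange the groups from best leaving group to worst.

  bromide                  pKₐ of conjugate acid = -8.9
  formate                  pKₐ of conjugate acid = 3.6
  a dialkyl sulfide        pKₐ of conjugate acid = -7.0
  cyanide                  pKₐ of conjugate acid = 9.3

bromide > a dialkyl sulfide > formate > cyanide

Lower conjugate-acid pKₐ ⇒ weaker base ⇒ better leaving group.
Sorting by the given values: bromide (-8.9), a dialkyl sulfide (-7.0), formate (3.6), cyanide (9.3).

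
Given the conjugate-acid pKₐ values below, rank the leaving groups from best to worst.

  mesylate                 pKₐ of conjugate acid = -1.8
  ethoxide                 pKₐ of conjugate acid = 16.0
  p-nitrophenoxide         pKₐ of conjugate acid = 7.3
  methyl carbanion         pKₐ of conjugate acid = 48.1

mesylate > p-nitrophenoxide > ethoxide > methyl carbanion

Lower conjugate-acid pKₐ ⇒ weaker base ⇒ better leaving group.
Sorting by the given values: mesylate (-1.8), p-nitrophenoxide (7.3), ethoxide (16.0), methyl carbanion (48.1).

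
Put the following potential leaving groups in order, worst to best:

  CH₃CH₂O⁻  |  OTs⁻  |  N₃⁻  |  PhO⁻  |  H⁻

OTs⁻: pKₐ(p-CH₃C₆H₄SO₃H (TsOH)) ≈ -2.8
N₃⁻: pKₐ(HN₃) ≈ 4.7
PhO⁻: pKₐ(C₆H₅OH (phenol)) ≈ 10
CH₃CH₂O⁻: pKₐ(CH₃CH₂OH) ≈ 16
H⁻: pKₐ(H₂) ≈ 36
The question asks for worst first, so the sequence is read in increasing leaving-group ability.

H⁻ < CH₃CH₂O⁻ < PhO⁻ < N₃⁻ < OTs⁻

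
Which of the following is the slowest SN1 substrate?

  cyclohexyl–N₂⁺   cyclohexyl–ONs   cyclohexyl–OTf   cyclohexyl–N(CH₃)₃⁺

With the same alkyl group throughout, only the leaving group differentiates the rates.
Leaving-group ability tracks the stability of the departed species; conjugate-acid pKₐ is the usual yardstick (lower pKₐ → better LG).
cyclohexyl–N₂⁺ loses N₂: no meaningful conjugate acid; N₂ departs as an exceptionally stable neutral molecule
cyclohexyl–OTf loses OTf⁻: pKₐ(CF₃SO₃H (triflic acid)) ≈ -14
cyclohexyl–ONs loses ONs⁻: pKₐ(p-O₂NC₆H₄SO₃H) ≈ -3.5
cyclohexyl–N(CH₃)₃⁺ loses NR'₃: pKₐ(R'₃NH⁺) ≈ 10.7

cyclohexyl–N(CH₃)₃⁺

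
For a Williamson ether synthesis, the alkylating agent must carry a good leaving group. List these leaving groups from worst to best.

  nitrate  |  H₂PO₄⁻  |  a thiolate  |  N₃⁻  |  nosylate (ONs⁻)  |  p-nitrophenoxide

A good leaving group is a weak base: the lower the pKₐ of its conjugate acid, the more readily it departs.
nosylate (ONs⁻): pKₐ(p-O₂NC₆H₄SO₃H) ≈ -3.5 — p-nitro group further stabilises the sulfonate
nitrate: pKₐ(HNO₃) ≈ -1.3
H₂PO₄⁻: pKₐ(H₃PO₄) ≈ 2.1 — moderate base; biological leaving group after further activation
N₃⁻: pKₐ(HN₃) ≈ 4.7 — linear, resonance-stabilised
p-nitrophenoxide: pKₐ(p-nitrophenol) ≈ 7.2
a thiolate: pKₐ(RSH (a thiol)) ≈ 10.5
The question asks for worst first, so the sequence is read in increasing leaving-group ability.

a thiolate < p-nitrophenoxide < N₃⁻ < H₂PO₄⁻ < nitrate < nosylate (ONs⁻)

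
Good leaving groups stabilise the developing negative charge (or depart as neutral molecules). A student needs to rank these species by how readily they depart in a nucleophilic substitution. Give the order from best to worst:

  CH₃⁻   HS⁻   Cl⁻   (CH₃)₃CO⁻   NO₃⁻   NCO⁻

A good leaving group is a weak base: the lower the pKₐ of its conjugate acid, the more readily it departs.
Cl⁻: pKₐ(HCl) ≈ -7
NO₃⁻: pKₐ(HNO₃) ≈ -1.3
NCO⁻: pKₐ(HOCN) ≈ 3.5
HS⁻: pKₐ(H₂S) ≈ 7
(CH₃)₃CO⁻: pKₐ(t-BuOH) ≈ 18
CH₃⁻: pKₐ(CH₄) ≈ 48

Cl⁻ > NO₃⁻ > NCO⁻ > HS⁻ > (CH₃)₃CO⁻ > CH₃⁻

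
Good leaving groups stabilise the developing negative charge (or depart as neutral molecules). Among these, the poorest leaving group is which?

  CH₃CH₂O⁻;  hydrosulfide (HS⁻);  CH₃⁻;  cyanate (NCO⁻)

CH₃⁻

The more stable X⁻ (or X) is on its own — i.e. the weaker a base it is — the better a leaving group it makes.
cyanate (NCO⁻): pKₐ(HOCN) ≈ 3.5
hydrosulfide (HS⁻): pKₐ(H₂S) ≈ 7
CH₃CH₂O⁻: pKₐ(CH₃CH₂OH) ≈ 16
CH₃⁻: pKₐ(CH₄) ≈ 48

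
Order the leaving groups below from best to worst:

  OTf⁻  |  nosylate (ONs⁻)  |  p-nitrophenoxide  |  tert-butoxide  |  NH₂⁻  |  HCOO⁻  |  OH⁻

Leaving-group ability tracks the stability of the departed species; conjugate-acid pKₐ is the usual yardstick (lower pKₐ → better LG).
OTf⁻: pKₐ(CF₃SO₃H (triflic acid)) ≈ -14 — charge spread over three oxygens and a CF₃ group; the premier leaving group in synthesis
nosylate (ONs⁻): pKₐ(p-O₂NC₆H₄SO₃H) ≈ -3.5
HCOO⁻: pKₐ(HCOOH) ≈ 3.8
p-nitrophenoxide: pKₐ(p-nitrophenol) ≈ 7.2
OH⁻: pKₐ(H₂O) ≈ 15.7
tert-butoxide: pKₐ(t-BuOH) ≈ 18
NH₂⁻: pKₐ(NH₃) ≈ 38

OTf⁻ > nosylate (ONs⁻) > HCOO⁻ > p-nitrophenoxide > OH⁻ > tert-butoxide > NH₂⁻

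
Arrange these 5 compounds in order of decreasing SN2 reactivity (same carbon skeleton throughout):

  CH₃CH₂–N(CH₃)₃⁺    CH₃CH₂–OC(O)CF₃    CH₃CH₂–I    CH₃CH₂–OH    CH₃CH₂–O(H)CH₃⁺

CH₃CH₂–I > CH₃CH₂–O(H)CH₃⁺ > CH₃CH₂–OC(O)CF₃ > CH₃CH₂–N(CH₃)₃⁺ > CH₃CH₂–OH

With the same alkyl group throughout, only the leaving group differentiates the rates.
Rank by basicity of the departing species: weakest base leaves most easily.
CH₃CH₂–I loses I⁻: pKₐ(HI) ≈ -10
CH₃CH₂–O(H)CH₃⁺ loses R'OH: pKₐ(R'OH₂⁺) ≈ -2.4
CH₃CH₂–OC(O)CF₃ loses CF₃COO⁻: pKₐ(CF₃COOH) ≈ 0.2
CH₃CH₂–N(CH₃)₃⁺ loses NR'₃: pKₐ(R'₃NH⁺) ≈ 10.7
CH₃CH₂–OH loses OH⁻: pKₐ(H₂O) ≈ 15.7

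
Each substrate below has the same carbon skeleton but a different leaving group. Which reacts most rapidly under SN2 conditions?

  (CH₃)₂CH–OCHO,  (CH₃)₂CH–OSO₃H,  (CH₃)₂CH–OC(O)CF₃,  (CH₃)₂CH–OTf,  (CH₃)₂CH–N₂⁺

(CH₃)₂CH–N₂⁺

Identical carbon frameworks mean the comparison reduces to leaving-group quality.
Leaving-group ability tracks the stability of the departed species; conjugate-acid pKₐ is the usual yardstick (lower pKₐ → better LG).
(CH₃)₂CH–N₂⁺ loses N₂: no meaningful conjugate acid; N₂ departs as an exceptionally stable neutral molecule
(CH₃)₂CH–OTf loses OTf⁻: pKₐ(CF₃SO₃H (triflic acid)) ≈ -14
(CH₃)₂CH–OSO₃H loses HSO₄⁻: pKₐ(H₂SO₄) ≈ -3
(CH₃)₂CH–OC(O)CF₃ loses CF₃COO⁻: pKₐ(CF₃COOH) ≈ 0.2
(CH₃)₂CH–OCHO loses HCOO⁻: pKₐ(HCOOH) ≈ 3.8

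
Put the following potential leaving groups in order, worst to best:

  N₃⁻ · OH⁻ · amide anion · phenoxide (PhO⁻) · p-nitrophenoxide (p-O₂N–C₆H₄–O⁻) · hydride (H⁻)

amide anion < hydride (H⁻) < OH⁻ < phenoxide (PhO⁻) < p-nitrophenoxide (p-O₂N–C₆H₄–O⁻) < N₃⁻

N₃⁻: pKₐ(HN₃) ≈ 4.7
p-nitrophenoxide (p-O₂N–C₆H₄–O⁻): pKₐ(p-nitrophenol) ≈ 7.2
phenoxide (PhO⁻): pKₐ(C₆H₅OH (phenol)) ≈ 10
OH⁻: pKₐ(H₂O) ≈ 15.7
hydride (H⁻): pKₐ(H₂) ≈ 36
amide anion: pKₐ(NH₃) ≈ 38
Listed from poorest to best leaving group as asked.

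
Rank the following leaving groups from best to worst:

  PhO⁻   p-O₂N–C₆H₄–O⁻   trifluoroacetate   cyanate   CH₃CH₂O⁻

trifluoroacetate: pKₐ(CF₃COOH) ≈ 0.2
cyanate: pKₐ(HOCN) ≈ 3.5
p-O₂N–C₆H₄–O⁻: pKₐ(p-nitrophenol) ≈ 7.2
PhO⁻: pKₐ(C₆H₅OH (phenol)) ≈ 10
CH₃CH₂O⁻: pKₐ(CH₃CH₂OH) ≈ 16

trifluoroacetate > cyanate > p-O₂N–C₆H₄–O⁻ > PhO⁻ > CH₃CH₂O⁻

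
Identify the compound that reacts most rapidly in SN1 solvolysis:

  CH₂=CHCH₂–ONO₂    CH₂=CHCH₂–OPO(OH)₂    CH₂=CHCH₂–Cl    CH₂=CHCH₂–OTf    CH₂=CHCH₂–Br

CH₂=CHCH₂–OTf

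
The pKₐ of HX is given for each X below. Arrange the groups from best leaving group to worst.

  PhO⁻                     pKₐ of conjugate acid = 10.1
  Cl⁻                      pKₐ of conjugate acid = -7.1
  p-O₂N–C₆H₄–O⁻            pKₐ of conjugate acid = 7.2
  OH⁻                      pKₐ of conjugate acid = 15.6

Lower conjugate-acid pKₐ ⇒ weaker base ⇒ better leaving group.
Sorting by the given values: Cl⁻ (-7.1), p-O₂N–C₆H₄–O⁻ (7.2), PhO⁻ (10.1), OH⁻ (15.6).

Cl⁻ > p-O₂N–C₆H₄–O⁻ > PhO⁻ > OH⁻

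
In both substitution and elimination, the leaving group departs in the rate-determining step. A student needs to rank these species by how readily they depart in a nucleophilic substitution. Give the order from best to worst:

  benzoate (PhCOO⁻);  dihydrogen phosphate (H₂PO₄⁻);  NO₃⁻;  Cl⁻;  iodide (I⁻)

iodide (I⁻) > Cl⁻ > NO₃⁻ > dihydrogen phosphate (H₂PO₄⁻) > benzoate (PhCOO⁻)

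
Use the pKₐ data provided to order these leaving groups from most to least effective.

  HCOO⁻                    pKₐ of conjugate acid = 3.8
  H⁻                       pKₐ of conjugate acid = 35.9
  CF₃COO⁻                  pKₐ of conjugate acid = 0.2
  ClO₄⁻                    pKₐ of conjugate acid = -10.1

ClO₄⁻ > CF₃COO⁻ > HCOO⁻ > H⁻

Lower conjugate-acid pKₐ ⇒ weaker base ⇒ better leaving group.
Sorting by the given values: ClO₄⁻ (-10.1), CF₃COO⁻ (0.2), HCOO⁻ (3.8), H⁻ (35.9).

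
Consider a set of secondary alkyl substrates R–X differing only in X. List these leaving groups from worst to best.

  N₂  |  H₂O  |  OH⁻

A good leaving group is a weak base: the lower the pKₐ of its conjugate acid, the more readily it departs.
N₂: no meaningful conjugate acid; N₂ departs as an exceptionally stable neutral molecule
H₂O: pKₐ(H₃O⁺) ≈ -1.7
OH⁻: pKₐ(H₂O) ≈ 15.7
The question asks for worst first, so the sequence is read in increasing leaving-group ability.

OH⁻ < H₂O < N₂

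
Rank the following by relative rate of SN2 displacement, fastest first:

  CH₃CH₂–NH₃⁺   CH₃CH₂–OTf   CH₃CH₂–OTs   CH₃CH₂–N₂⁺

CH₃CH₂–N₂⁺ > CH₃CH₂–OTf > CH₃CH₂–OTs > CH₃CH₂–NH₃⁺

The skeletons are identical, so relative rate is governed entirely by leaving-group ability.
A good leaving group is a weak base: the lower the pKₐ of its conjugate acid, the more readily it departs.
CH₃CH₂–N₂⁺ loses N₂: no meaningful conjugate acid; N₂ departs as an exceptionally stable neutral molecule
CH₃CH₂–OTf loses OTf⁻: pKₐ(CF₃SO₃H (triflic acid)) ≈ -14
CH₃CH₂–OTs loses OTs⁻: pKₐ(p-CH₃C₆H₄SO₃H (TsOH)) ≈ -2.8
CH₃CH₂–NH₃⁺ loses NH₃: pKₐ(NH₄⁺) ≈ 9.2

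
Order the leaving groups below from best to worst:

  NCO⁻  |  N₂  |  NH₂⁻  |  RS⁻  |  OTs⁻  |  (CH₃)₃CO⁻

N₂ > OTs⁻ > NCO⁻ > RS⁻ > (CH₃)₃CO⁻ > NH₂⁻

A good leaving group is a weak base: the lower the pKₐ of its conjugate acid, the more readily it departs.
N₂: no meaningful conjugate acid; N₂ departs as an exceptionally stable neutral molecule
OTs⁻: pKₐ(p-CH₃C₆H₄SO₃H (TsOH)) ≈ -2.8
NCO⁻: pKₐ(HOCN) ≈ 3.5
RS⁻: pKₐ(RSH (a thiol)) ≈ 10.5 — moderately basic; rarely leaves without activation
(CH₃)₃CO⁻: pKₐ(t-BuOH) ≈ 18
NH₂⁻: pKₐ(NH₃) ≈ 38 — extremely strong base; never a leaving group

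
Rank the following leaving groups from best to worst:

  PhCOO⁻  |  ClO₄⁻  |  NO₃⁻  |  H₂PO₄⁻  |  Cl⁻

The more stable X⁻ (or X) is on its own — i.e. the weaker a base it is — the better a leaving group it makes.
ClO₄⁻: pKₐ(HClO₄) ≈ -10 — extremely weak base; rarely used for safety reasons
Cl⁻: pKₐ(HCl) ≈ -7 — moderately weak base
NO₃⁻: pKₐ(HNO₃) ≈ -1.3 — resonance-delocalised over three oxygens
H₂PO₄⁻: pKₐ(H₃PO₄) ≈ 2.1
PhCOO⁻: pKₐ(C₆H₅COOH) ≈ 4.2 — aryl carboxylate

ClO₄⁻ > Cl⁻ > NO₃⁻ > H₂PO₄⁻ > PhCOO⁻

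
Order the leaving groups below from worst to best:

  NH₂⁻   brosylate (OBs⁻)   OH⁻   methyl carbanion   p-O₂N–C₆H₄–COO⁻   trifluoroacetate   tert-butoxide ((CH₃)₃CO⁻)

methyl carbanion < NH₂⁻ < tert-butoxide ((CH₃)₃CO⁻) < OH⁻ < p-O₂N–C₆H₄–COO⁻ < trifluoroacetate < brosylate (OBs⁻)

brosylate (OBs⁻): pKₐ(p-BrC₆H₄SO₃H) ≈ -2.8 — arenesulfonate with a p-bromo substituent
trifluoroacetate: pKₐ(CF₃COOH) ≈ 0.2 — strongly electron-withdrawing CF₃ stabilises the carboxylate
p-O₂N–C₆H₄–COO⁻: pKₐ(p-nitrobenzoic acid) ≈ 3.4 — electron-withdrawing nitro group stabilises the carboxylate
OH⁻: pKₐ(H₂O) ≈ 15.7 — strong base; essentially never leaves without prior activation
tert-butoxide ((CH₃)₃CO⁻): pKₐ(t-BuOH) ≈ 18 — bulky, strongly basic alkoxide
NH₂⁻: pKₐ(NH₃) ≈ 38 — extremely strong base; never a leaving group
methyl carbanion: pKₐ(CH₄) ≈ 48 — unstabilised carbanion; the worst conceivable leaving group
Reversing gives the worst-to-best order requested.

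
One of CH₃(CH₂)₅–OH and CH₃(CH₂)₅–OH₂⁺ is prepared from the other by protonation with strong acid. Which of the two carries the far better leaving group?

From CH₃(CH₂)₅–OH the departing group would be OH⁻ (pKₐ(H₂O) ≈ 15.7). Strong base; essentially never leaves without prior activation.
From CH₃(CH₂)₅–OH₂⁺ the leaving group is H₂O (pKₐ(H₃O⁺) ≈ -1.7). Neutral; leaves from a protonated alcohol (R–OH₂⁺).
Protonation with strong acid works by converting the leaving group from hydroxide to neutral water, making CH₃(CH₂)₅–OH₂⁺ enormously more reactive.

CH₃(CH₂)₅–OH₂⁺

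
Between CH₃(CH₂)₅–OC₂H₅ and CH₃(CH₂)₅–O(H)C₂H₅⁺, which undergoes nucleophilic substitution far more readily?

CH₃(CH₂)₅–O(H)C₂H₅⁺

From CH₃(CH₂)₅–OC₂H₅ the departing group would be CH₃CH₂O⁻ (pKₐ(CH₃CH₂OH) ≈ 16). Strong base; alkoxides do not leave unassisted.
From CH₃(CH₂)₅–O(H)C₂H₅⁺ the leaving group is R'OH (pKₐ(R'OH₂⁺) ≈ -2.4). Neutral; leaves from a protonated ether (an oxonium ion, R–O(H)R'⁺).
(In practice CH₃(CH₂)₅–O(H)C₂H₅⁺ is made from CH₃(CH₂)₅–OC₂H₅ by protonation with concentrated HBr, allowing neutral ethanol, rather than ethoxide, to depart.)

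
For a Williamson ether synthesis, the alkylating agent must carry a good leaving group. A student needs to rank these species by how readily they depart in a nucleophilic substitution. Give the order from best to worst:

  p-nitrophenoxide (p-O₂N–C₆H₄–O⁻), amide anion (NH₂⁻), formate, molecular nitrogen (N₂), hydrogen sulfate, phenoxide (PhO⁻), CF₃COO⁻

molecular nitrogen (N₂) > hydrogen sulfate > CF₃COO⁻ > formate > p-nitrophenoxide (p-O₂N–C₆H₄–O⁻) > phenoxide (PhO⁻) > amide anion (NH₂⁻)

Leaving-group ability tracks the stability of the departed species; conjugate-acid pKₐ is the usual yardstick (lower pKₐ → better LG).
molecular nitrogen (N₂): no meaningful conjugate acid; N₂ departs as an exceptionally stable neutral molecule
hydrogen sulfate: pKₐ(H₂SO₄) ≈ -3
CF₃COO⁻: pKₐ(CF₃COOH) ≈ 0.2
formate: pKₐ(HCOOH) ≈ 3.8
p-nitrophenoxide (p-O₂N–C₆H₄–O⁻): pKₐ(p-nitrophenol) ≈ 7.2
phenoxide (PhO⁻): pKₐ(C₆H₅OH (phenol)) ≈ 10
amide anion (NH₂⁻): pKₐ(NH₃) ≈ 38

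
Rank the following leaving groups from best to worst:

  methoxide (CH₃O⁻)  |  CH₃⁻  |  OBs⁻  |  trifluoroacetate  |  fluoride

The more stable X⁻ (or X) is on its own — i.e. the weaker a base it is — the better a leaving group it makes.
OBs⁻: pKₐ(p-BrC₆H₄SO₃H) ≈ -2.8
trifluoroacetate: pKₐ(CF₃COOH) ≈ 0.2
fluoride: pKₐ(HF) ≈ 3.2
methoxide (CH₃O⁻): pKₐ(CH₃OH) ≈ 15.5
CH₃⁻: pKₐ(CH₄) ≈ 48

OBs⁻ > trifluoroacetate > fluoride > methoxide (CH₃O⁻) > CH₃⁻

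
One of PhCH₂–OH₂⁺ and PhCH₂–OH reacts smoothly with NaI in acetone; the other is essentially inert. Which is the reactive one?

PhCH₂–OH₂⁺

From PhCH₂–OH the departing group would be OH⁻ (pKₐ(H₂O) ≈ 15.7). Strong base; essentially never leaves without prior activation.
From PhCH₂–OH₂⁺ the leaving group is H₂O (pKₐ(H₃O⁺) ≈ -1.7). Neutral; leaves from a protonated alcohol (R–OH₂⁺).
(In practice PhCH₂–OH₂⁺ is made from PhCH₂–OH by protonation with strong acid, converting the leaving group from hydroxide to neutral water.)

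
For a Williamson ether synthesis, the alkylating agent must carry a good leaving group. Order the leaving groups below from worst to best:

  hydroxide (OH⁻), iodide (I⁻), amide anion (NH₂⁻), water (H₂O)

A good leaving group is a weak base: the lower the pKₐ of its conjugate acid, the more readily it departs.
iodide (I⁻): pKₐ(HI) ≈ -10
water (H₂O): pKₐ(H₃O⁺) ≈ -1.7
hydroxide (OH⁻): pKₐ(H₂O) ≈ 15.7
amide anion (NH₂⁻): pKₐ(NH₃) ≈ 38
Reversing gives the worst-to-best order requested.

amide anion (NH₂⁻) < hydroxide (OH⁻) < water (H₂O) < iodide (I⁻)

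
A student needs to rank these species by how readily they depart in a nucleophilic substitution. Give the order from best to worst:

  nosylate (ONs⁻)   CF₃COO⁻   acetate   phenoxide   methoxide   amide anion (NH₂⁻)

nosylate (ONs⁻) > CF₃COO⁻ > acetate > phenoxide > methoxide > amide anion (NH₂⁻)

Rank by basicity of the departing species: weakest base leaves most easily.
nosylate (ONs⁻): pKₐ(p-O₂NC₆H₄SO₃H) ≈ -3.5
CF₃COO⁻: pKₐ(CF₃COOH) ≈ 0.2
acetate: pKₐ(CH₃COOH) ≈ 4.8
phenoxide: pKₐ(C₆H₅OH (phenol)) ≈ 10
methoxide: pKₐ(CH₃OH) ≈ 15.5
amide anion (NH₂⁻): pKₐ(NH₃) ≈ 38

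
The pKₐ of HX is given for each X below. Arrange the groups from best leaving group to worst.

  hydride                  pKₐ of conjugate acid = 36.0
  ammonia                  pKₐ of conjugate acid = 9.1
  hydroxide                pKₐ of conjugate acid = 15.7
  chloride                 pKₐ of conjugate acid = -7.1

Lower conjugate-acid pKₐ ⇒ weaker base ⇒ better leaving group.
Sorting by the given values: chloride (-7.1), ammonia (9.1), hydroxide (15.7), hydride (36.0).

chloride > ammonia > hydroxide > hydride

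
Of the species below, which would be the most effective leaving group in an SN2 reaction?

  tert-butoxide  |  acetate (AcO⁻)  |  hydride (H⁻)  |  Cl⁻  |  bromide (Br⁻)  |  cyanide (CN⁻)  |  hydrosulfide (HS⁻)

bromide (Br⁻): pKₐ(HBr) ≈ -9
Cl⁻: pKₐ(HCl) ≈ -7
acetate (AcO⁻): pKₐ(CH₃COOH) ≈ 4.8
hydrosulfide (HS⁻): pKₐ(H₂S) ≈ 7
cyanide (CN⁻): pKₐ(HCN) ≈ 9.2
tert-butoxide: pKₐ(t-BuOH) ≈ 18
hydride (H⁻): pKₐ(H₂) ≈ 36

bromide (Br⁻)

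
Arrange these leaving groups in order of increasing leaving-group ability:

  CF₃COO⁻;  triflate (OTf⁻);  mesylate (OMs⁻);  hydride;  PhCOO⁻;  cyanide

hydride < cyanide < PhCOO⁻ < CF₃COO⁻ < mesylate (OMs⁻) < triflate (OTf⁻)

triflate (OTf⁻): pKₐ(CF₃SO₃H (triflic acid)) ≈ -14
mesylate (OMs⁻): pKₐ(CH₃SO₃H (MsOH)) ≈ -1.9
CF₃COO⁻: pKₐ(CF₃COOH) ≈ 0.2
PhCOO⁻: pKₐ(C₆H₅COOH) ≈ 4.2
cyanide: pKₐ(HCN) ≈ 9.2
hydride: pKₐ(H₂) ≈ 36
The question asks for worst first, so the sequence is read in increasing leaving-group ability.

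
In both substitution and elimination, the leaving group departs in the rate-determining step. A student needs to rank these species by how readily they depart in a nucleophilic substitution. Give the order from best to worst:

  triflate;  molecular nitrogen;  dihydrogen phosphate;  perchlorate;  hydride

molecular nitrogen > triflate > perchlorate > dihydrogen phosphate > hydride

The more stable X⁻ (or X) is on its own — i.e. the weaker a base it is — the better a leaving group it makes.
molecular nitrogen: no meaningful conjugate acid; N₂ departs as an exceptionally stable neutral molecule
triflate: pKₐ(CF₃SO₃H (triflic acid)) ≈ -14
perchlorate: pKₐ(HClO₄) ≈ -10
dihydrogen phosphate: pKₐ(H₃PO₄) ≈ 2.1
hydride: pKₐ(H₂) ≈ 36 — extremely strong base; leaves only in special hydride-transfer contexts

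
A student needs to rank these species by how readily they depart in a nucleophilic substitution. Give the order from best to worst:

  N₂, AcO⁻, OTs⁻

N₂ > OTs⁻ > AcO⁻

Rank by basicity of the departing species: weakest base leaves most easily.
N₂: no meaningful conjugate acid; N₂ departs as an exceptionally stable neutral molecule
OTs⁻: pKₐ(p-CH₃C₆H₄SO₃H (TsOH)) ≈ -2.8
AcO⁻: pKₐ(CH₃COOH) ≈ 4.8 — resonance-stabilised but still a weak base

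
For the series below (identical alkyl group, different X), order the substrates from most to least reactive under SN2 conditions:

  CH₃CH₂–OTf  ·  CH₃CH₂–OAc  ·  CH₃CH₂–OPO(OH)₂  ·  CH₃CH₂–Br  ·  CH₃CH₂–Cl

Same R in every case — rank the leaving groups.
The more stable X⁻ (or X) is on its own — i.e. the weaker a base it is — the better a leaving group it makes.
CH₃CH₂–OTf loses OTf⁻: pKₐ(CF₃SO₃H (triflic acid)) ≈ -14
CH₃CH₂–Br loses Br⁻: pKₐ(HBr) ≈ -9
CH₃CH₂–Cl loses Cl⁻: pKₐ(HCl) ≈ -7
CH₃CH₂–OPO(OH)₂ loses H₂PO₄⁻: pKₐ(H₃PO₄) ≈ 2.1
CH₃CH₂–OAc loses AcO⁻: pKₐ(CH₃COOH) ≈ 4.8

CH₃CH₂–OTf > CH₃CH₂–Br > CH₃CH₂–Cl > CH₃CH₂–OPO(OH)₂ > CH₃CH₂–OAc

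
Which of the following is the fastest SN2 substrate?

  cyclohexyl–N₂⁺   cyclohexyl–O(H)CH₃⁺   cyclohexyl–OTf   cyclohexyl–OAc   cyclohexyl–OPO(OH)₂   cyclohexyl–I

Same R in every case — rank the leaving groups.
A good leaving group is a weak base: the lower the pKₐ of its conjugate acid, the more readily it departs.
cyclohexyl–N₂⁺ loses N₂: no meaningful conjugate acid; N₂ departs as an exceptionally stable neutral molecule
cyclohexyl–OTf loses OTf⁻: pKₐ(CF₃SO₃H (triflic acid)) ≈ -14
cyclohexyl–I loses I⁻: pKₐ(HI) ≈ -10
cyclohexyl–O(H)CH₃⁺ loses R'OH: pKₐ(R'OH₂⁺) ≈ -2.4
cyclohexyl–OPO(OH)₂ loses H₂PO₄⁻: pKₐ(H₃PO₄) ≈ 2.1
cyclohexyl–OAc loses AcO⁻: pKₐ(CH₃COOH) ≈ 4.8

cyclohexyl–N₂⁺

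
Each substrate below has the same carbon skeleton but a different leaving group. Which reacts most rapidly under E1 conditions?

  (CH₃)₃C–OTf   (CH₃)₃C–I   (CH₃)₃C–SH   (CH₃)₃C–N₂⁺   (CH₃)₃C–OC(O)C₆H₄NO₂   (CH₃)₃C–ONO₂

With the same alkyl group throughout, only the leaving group differentiates the rates.
The more stable X⁻ (or X) is on its own — i.e. the weaker a base it is — the better a leaving group it makes.
(CH₃)₃C–N₂⁺ loses N₂: no meaningful conjugate acid; N₂ departs as an exceptionally stable neutral molecule
(CH₃)₃C–OTf loses OTf⁻: pKₐ(CF₃SO₃H (triflic acid)) ≈ -14
(CH₃)₃C–I loses I⁻: pKₐ(HI) ≈ -10
(CH₃)₃C–ONO₂ loses NO₃⁻: pKₐ(HNO₃) ≈ -1.3
(CH₃)₃C–OC(O)C₆H₄NO₂ loses p-O₂N–C₆H₄–COO⁻: pKₐ(p-nitrobenzoic acid) ≈ 3.4
(CH₃)₃C–SH loses HS⁻: pKₐ(H₂S) ≈ 7

(CH₃)₃C–N₂⁺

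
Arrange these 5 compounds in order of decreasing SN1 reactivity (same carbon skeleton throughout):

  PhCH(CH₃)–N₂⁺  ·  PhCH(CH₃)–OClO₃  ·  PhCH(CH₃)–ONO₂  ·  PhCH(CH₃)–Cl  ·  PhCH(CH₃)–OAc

Identical carbon frameworks mean the comparison reduces to leaving-group quality.
The more stable X⁻ (or X) is on its own — i.e. the weaker a base it is — the better a leaving group it makes.
PhCH(CH₃)–N₂⁺ loses N₂: no meaningful conjugate acid; N₂ departs as an exceptionally stable neutral molecule
PhCH(CH₃)–OClO₃ loses ClO₄⁻: pKₐ(HClO₄) ≈ -10
PhCH(CH₃)–Cl loses Cl⁻: pKₐ(HCl) ≈ -7
PhCH(CH₃)–ONO₂ loses NO₃⁻: pKₐ(HNO₃) ≈ -1.3
PhCH(CH₃)–OAc loses AcO⁻: pKₐ(CH₃COOH) ≈ 4.8

PhCH(CH₃)–N₂⁺ > PhCH(CH₃)–OClO₃ > PhCH(CH₃)–Cl > PhCH(CH₃)–ONO₂ > PhCH(CH₃)–OAc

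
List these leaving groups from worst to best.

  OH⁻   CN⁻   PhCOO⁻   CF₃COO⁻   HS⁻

Leaving-group ability tracks the stability of the departed species; conjugate-acid pKₐ is the usual yardstick (lower pKₐ → better LG).
CF₃COO⁻: pKₐ(CF₃COOH) ≈ 0.2
PhCOO⁻: pKₐ(C₆H₅COOH) ≈ 4.2
HS⁻: pKₐ(H₂S) ≈ 7 — larger and more polarisable than the oxygen analogue
CN⁻: pKₐ(HCN) ≈ 9.2
OH⁻: pKₐ(H₂O) ≈ 15.7 — strong base; essentially never leaves without prior activation
Reversing gives the worst-to-best order requested.

OH⁻ < CN⁻ < HS⁻ < PhCOO⁻ < CF₃COO⁻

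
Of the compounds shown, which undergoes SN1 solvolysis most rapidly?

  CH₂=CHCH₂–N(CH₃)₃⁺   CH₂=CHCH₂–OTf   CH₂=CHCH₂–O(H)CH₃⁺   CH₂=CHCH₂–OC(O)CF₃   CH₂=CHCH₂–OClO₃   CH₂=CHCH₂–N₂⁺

CH₂=CHCH₂–N₂⁺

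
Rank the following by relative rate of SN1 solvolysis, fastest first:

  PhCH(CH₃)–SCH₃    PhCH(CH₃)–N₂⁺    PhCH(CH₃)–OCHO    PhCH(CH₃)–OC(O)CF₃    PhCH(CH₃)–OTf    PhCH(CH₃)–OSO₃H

Identical carbon frameworks mean the comparison reduces to leaving-group quality.
Rank by basicity of the departing species: weakest base leaves most easily.
PhCH(CH₃)–N₂⁺ loses N₂: no meaningful conjugate acid; N₂ departs as an exceptionally stable neutral molecule
PhCH(CH₃)–OTf loses OTf⁻: pKₐ(CF₃SO₃H (triflic acid)) ≈ -14
PhCH(CH₃)–OSO₃H loses HSO₄⁻: pKₐ(H₂SO₄) ≈ -3
PhCH(CH₃)–OC(O)CF₃ loses CF₃COO⁻: pKₐ(CF₃COOH) ≈ 0.2
PhCH(CH₃)–OCHO loses HCOO⁻: pKₐ(HCOOH) ≈ 3.8
PhCH(CH₃)–SCH₃ loses RS⁻: pKₐ(RSH (a thiol)) ≈ 10.5

PhCH(CH₃)–N₂⁺ > PhCH(CH₃)–OTf > PhCH(CH₃)–OSO₃H > PhCH(CH₃)–OC(O)CF₃ > PhCH(CH₃)–OCHO > PhCH(CH₃)–SCH₃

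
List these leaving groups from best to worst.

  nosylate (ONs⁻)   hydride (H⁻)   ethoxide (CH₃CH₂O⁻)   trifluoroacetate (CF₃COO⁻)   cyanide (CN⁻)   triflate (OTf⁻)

Rank by basicity of the departing species: weakest base leaves most easily.
triflate (OTf⁻): pKₐ(CF₃SO₃H (triflic acid)) ≈ -14
nosylate (ONs⁻): pKₐ(p-O₂NC₆H₄SO₃H) ≈ -3.5 — p-nitro group further stabilises the sulfonate
trifluoroacetate (CF₃COO⁻): pKₐ(CF₃COOH) ≈ 0.2
cyanide (CN⁻): pKₐ(HCN) ≈ 9.2 — sp carbon stabilises the charge somewhat, but still a poor LG
ethoxide (CH₃CH₂O⁻): pKₐ(CH₃CH₂OH) ≈ 16 — strong base; alkoxides do not leave unassisted
hydride (H⁻): pKₐ(H₂) ≈ 36

triflate (OTf⁻) > nosylate (ONs⁻) > trifluoroacetate (CF₃COO⁻) > cyanide (CN⁻) > ethoxide (CH₃CH₂O⁻) > hydride (H⁻)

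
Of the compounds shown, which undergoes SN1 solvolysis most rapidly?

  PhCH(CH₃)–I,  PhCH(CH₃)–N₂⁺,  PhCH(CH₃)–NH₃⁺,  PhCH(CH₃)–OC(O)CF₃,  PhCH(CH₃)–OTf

PhCH(CH₃)–N₂⁺

Identical carbon frameworks mean the comparison reduces to leaving-group quality.
The more stable X⁻ (or X) is on its own — i.e. the weaker a base it is — the better a leaving group it makes.
PhCH(CH₃)–N₂⁺ loses N₂: no meaningful conjugate acid; N₂ departs as an exceptionally stable neutral molecule
PhCH(CH₃)–OTf loses OTf⁻: pKₐ(CF₃SO₃H (triflic acid)) ≈ -14
PhCH(CH₃)–I loses I⁻: pKₐ(HI) ≈ -10
PhCH(CH₃)–OC(O)CF₃ loses CF₃COO⁻: pKₐ(CF₃COOH) ≈ 0.2
PhCH(CH₃)–NH₃⁺ loses NH₃: pKₐ(NH₄⁺) ≈ 9.2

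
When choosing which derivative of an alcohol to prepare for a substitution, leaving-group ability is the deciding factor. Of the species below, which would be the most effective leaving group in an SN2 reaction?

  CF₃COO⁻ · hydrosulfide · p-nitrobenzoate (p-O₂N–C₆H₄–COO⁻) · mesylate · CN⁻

Rank by basicity of the departing species: weakest base leaves most easily.
mesylate: pKₐ(CH₃SO₃H (MsOH)) ≈ -1.9
CF₃COO⁻: pKₐ(CF₃COOH) ≈ 0.2
p-nitrobenzoate (p-O₂N–C₆H₄–COO⁻): pKₐ(p-nitrobenzoic acid) ≈ 3.4
hydrosulfide: pKₐ(H₂S) ≈ 7
CN⁻: pKₐ(HCN) ≈ 9.2

mesylate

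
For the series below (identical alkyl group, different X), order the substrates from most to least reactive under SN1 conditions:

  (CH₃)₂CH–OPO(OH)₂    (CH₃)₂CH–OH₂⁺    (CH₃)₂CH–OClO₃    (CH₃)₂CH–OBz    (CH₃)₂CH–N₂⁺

The skeletons are identical, so relative rate is governed entirely by leaving-group ability.
Leaving-group ability tracks the stability of the departed species; conjugate-acid pKₐ is the usual yardstick (lower pKₐ → better LG).
(CH₃)₂CH–N₂⁺ loses N₂: no meaningful conjugate acid; N₂ departs as an exceptionally stable neutral molecule
(CH₃)₂CH–OClO₃ loses ClO₄⁻: pKₐ(HClO₄) ≈ -10
(CH₃)₂CH–OH₂⁺ loses H₂O: pKₐ(H₃O⁺) ≈ -1.7
(CH₃)₂CH–OPO(OH)₂ loses H₂PO₄⁻: pKₐ(H₃PO₄) ≈ 2.1
(CH₃)₂CH–OBz loses PhCOO⁻: pKₐ(C₆H₅COOH) ≈ 4.2

(CH₃)₂CH–N₂⁺ > (CH₃)₂CH–OClO₃ > (CH₃)₂CH–OH₂⁺ > (CH₃)₂CH–OPO(OH)₂ > (CH₃)₂CH–OBz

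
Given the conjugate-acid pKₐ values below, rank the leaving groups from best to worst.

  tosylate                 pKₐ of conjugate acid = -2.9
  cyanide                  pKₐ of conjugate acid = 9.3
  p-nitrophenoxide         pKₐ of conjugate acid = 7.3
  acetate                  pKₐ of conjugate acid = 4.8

tosylate > acetate > p-nitrophenoxide > cyanide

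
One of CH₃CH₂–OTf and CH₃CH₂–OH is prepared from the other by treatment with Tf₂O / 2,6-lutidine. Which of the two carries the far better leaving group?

From CH₃CH₂–OH the departing group would be OH⁻ (pKₐ(H₂O) ≈ 15.7). Strong base; essentially never leaves without prior activation.
From CH₃CH₂–OTf the leaving group is OTf⁻ (pKₐ(CF₃SO₃H (triflic acid)) ≈ -14). Charge spread over three oxygens and a CF₃ group; the premier leaving group in synthesis.
Treatment with Tf₂O / 2,6-lutidine works by converting the hydroxyl into a triflate, making CH₃CH₂–OTf enormously more reactive.

CH₃CH₂–OTf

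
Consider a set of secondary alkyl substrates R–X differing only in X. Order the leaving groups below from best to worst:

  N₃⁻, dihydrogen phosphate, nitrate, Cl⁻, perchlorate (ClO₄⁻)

The more stable X⁻ (or X) is on its own — i.e. the weaker a base it is — the better a leaving group it makes.
perchlorate (ClO₄⁻): pKₐ(HClO₄) ≈ -10 — extremely weak base; rarely used for safety reasons
Cl⁻: pKₐ(HCl) ≈ -7
nitrate: pKₐ(HNO₃) ≈ -1.3 — resonance-delocalised over three oxygens
dihydrogen phosphate: pKₐ(H₃PO₄) ≈ 2.1
N₃⁻: pKₐ(HN₃) ≈ 4.7

perchlorate (ClO₄⁻) > Cl⁻ > nitrate > dihydrogen phosphate > N₃⁻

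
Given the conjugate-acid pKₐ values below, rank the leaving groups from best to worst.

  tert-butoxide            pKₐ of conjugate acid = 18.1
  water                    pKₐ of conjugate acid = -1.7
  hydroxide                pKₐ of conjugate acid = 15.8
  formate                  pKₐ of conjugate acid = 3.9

water > formate > hydroxide > tert-butoxide

Lower conjugate-acid pKₐ ⇒ weaker base ⇒ better leaving group.
Sorting by the given values: water (-1.7), formate (3.9), hydroxide (15.8), tert-butoxide (18.1).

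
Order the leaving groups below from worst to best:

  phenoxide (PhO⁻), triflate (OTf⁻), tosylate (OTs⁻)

triflate (OTf⁻): pKₐ(CF₃SO₃H (triflic acid)) ≈ -14 — charge spread over three oxygens and a CF₃ group; the premier leaving group in synthesis
tosylate (OTs⁻): pKₐ(p-CH₃C₆H₄SO₃H (TsOH)) ≈ -2.8 — resonance-delocalised arenesulfonate
phenoxide (PhO⁻): pKₐ(C₆H₅OH (phenol)) ≈ 10
Listed from poorest to best leaving group as asked.

phenoxide (PhO⁻) < tosylate (OTs⁻) < triflate (OTf⁻)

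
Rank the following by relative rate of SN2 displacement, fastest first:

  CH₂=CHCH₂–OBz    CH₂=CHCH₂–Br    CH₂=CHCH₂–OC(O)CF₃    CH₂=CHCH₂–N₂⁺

Same R in every case — rank the leaving groups.
Rank by basicity of the departing species: weakest base leaves most easily.
CH₂=CHCH₂–N₂⁺ loses N₂: no meaningful conjugate acid; N₂ departs as an exceptionally stable neutral molecule
CH₂=CHCH₂–Br loses Br⁻: pKₐ(HBr) ≈ -9
CH₂=CHCH₂–OC(O)CF₃ loses CF₃COO⁻: pKₐ(CF₃COOH) ≈ 0.2
CH₂=CHCH₂–OBz loses PhCOO⁻: pKₐ(C₆H₅COOH) ≈ 4.2

CH₂=CHCH₂–N₂⁺ > CH₂=CHCH₂–Br > CH₂=CHCH₂–OC(O)CF₃ > CH₂=CHCH₂–OBz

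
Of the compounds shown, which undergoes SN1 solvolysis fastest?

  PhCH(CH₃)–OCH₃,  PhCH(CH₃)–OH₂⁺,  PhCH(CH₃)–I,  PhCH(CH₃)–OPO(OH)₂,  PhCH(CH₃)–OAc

The skeletons are identical, so relative rate is governed entirely by leaving-group ability.
A good leaving group is a weak base: the lower the pKₐ of its conjugate acid, the more readily it departs.
PhCH(CH₃)–I loses I⁻: pKₐ(HI) ≈ -10
PhCH(CH₃)–OH₂⁺ loses H₂O: pKₐ(H₃O⁺) ≈ -1.7
PhCH(CH₃)–OPO(OH)₂ loses H₂PO₄⁻: pKₐ(H₃PO₄) ≈ 2.1
PhCH(CH₃)–OAc loses AcO⁻: pKₐ(CH₃COOH) ≈ 4.8
PhCH(CH₃)–OCH₃ loses CH₃O⁻: pKₐ(CH₃OH) ≈ 15.5

PhCH(CH₃)–I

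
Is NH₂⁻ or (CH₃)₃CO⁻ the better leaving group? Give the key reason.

(CH₃)₃CO⁻ is the better leaving group.
pKₐ(t-BuOH) ≈ 18 versus pKₐ(NH₃) ≈ 38: (CH₃)₃CO⁻ is the much weaker base.
Bulky, strongly basic alkoxide.

(CH₃)₃CO⁻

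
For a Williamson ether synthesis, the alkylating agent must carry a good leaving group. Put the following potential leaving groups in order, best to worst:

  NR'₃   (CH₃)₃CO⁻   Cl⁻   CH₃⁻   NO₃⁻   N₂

Rank by basicity of the departing species: weakest base leaves most easily.
N₂: no meaningful conjugate acid; N₂ departs as an exceptionally stable neutral molecule
Cl⁻: pKₐ(HCl) ≈ -7 — moderately weak base
NO₃⁻: pKₐ(HNO₃) ≈ -1.3 — resonance-delocalised over three oxygens
NR'₃: pKₐ(R'₃NH⁺) ≈ 10.7
(CH₃)₃CO⁻: pKₐ(t-BuOH) ≈ 18 — bulky, strongly basic alkoxide
CH₃⁻: pKₐ(CH₄) ≈ 48

N₂ > Cl⁻ > NO₃⁻ > NR'₃ > (CH₃)₃CO⁻ > CH₃⁻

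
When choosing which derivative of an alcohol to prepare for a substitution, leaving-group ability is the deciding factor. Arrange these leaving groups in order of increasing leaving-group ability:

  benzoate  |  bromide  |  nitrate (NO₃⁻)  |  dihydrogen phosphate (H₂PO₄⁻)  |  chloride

Rank by basicity of the departing species: weakest base leaves most easily.
bromide: pKₐ(HBr) ≈ -9
chloride: pKₐ(HCl) ≈ -7 — moderately weak base
nitrate (NO₃⁻): pKₐ(HNO₃) ≈ -1.3 — resonance-delocalised over three oxygens
dihydrogen phosphate (H₂PO₄⁻): pKₐ(H₃PO₄) ≈ 2.1
benzoate: pKₐ(C₆H₅COOH) ≈ 4.2
Listed from poorest to best leaving group as asked.

benzoate < dihydrogen phosphate (H₂PO₄⁻) < nitrate (NO₃⁻) < chloride < bromide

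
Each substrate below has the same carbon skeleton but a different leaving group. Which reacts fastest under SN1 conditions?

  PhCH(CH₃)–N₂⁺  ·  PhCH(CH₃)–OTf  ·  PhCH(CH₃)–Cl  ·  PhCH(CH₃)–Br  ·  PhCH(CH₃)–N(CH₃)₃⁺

PhCH(CH₃)–N₂⁺

With the same alkyl group throughout, only the leaving group differentiates the rates.
Rank by basicity of the departing species: weakest base leaves most easily.
PhCH(CH₃)–N₂⁺ loses N₂: no meaningful conjugate acid; N₂ departs as an exceptionally stable neutral molecule
PhCH(CH₃)–OTf loses OTf⁻: pKₐ(CF₃SO₃H (triflic acid)) ≈ -14
PhCH(CH₃)–Br loses Br⁻: pKₐ(HBr) ≈ -9
PhCH(CH₃)–Cl loses Cl⁻: pKₐ(HCl) ≈ -7
PhCH(CH₃)–N(CH₃)₃⁺ loses NR'₃: pKₐ(R'₃NH⁺) ≈ 10.7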